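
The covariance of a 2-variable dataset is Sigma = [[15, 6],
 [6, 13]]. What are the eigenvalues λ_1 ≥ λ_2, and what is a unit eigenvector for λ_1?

Step 1 — characteristic polynomial of 2×2 Sigma:
  det(Sigma - λI) = λ² - trace · λ + det = 0.
  trace = 15 + 13 = 28, det = 15·13 - (6)² = 159.
Step 2 — discriminant:
  Δ = trace² - 4·det = 784 - 636 = 148.
Step 3 — eigenvalues:
  λ = (trace ± √Δ)/2 = (28 ± 12.1655)/2,
  λ_1 = 20.0828,  λ_2 = 7.9172.

Step 4 — unit eigenvector for λ_1: solve (Sigma - λ_1 I)v = 0. First row:
  (15 - 20.0828)·v_x + (6)·v_y = 0, i.e. (-5.0828)·v_x + (6)·v_y = 0,
  so v ∝ (b, λ_1 - a) = (6, 5.0828) = u.
  ||u|| = √((6)² + (5.0828)²) = √(61.8345) ≈ 7.8635,
  v_1 = u/||u|| ≈ (0.763, 0.6464) (||v_1|| = 1).

λ_1 = 20.0828,  λ_2 = 7.9172;  v_1 ≈ (0.763, 0.6464)


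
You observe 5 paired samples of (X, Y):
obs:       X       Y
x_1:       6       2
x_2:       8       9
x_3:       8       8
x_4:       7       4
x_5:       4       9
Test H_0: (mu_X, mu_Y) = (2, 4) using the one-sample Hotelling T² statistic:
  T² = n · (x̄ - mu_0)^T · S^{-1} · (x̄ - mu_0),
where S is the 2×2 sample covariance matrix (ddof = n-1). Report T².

Step 1 — sample mean vector:
  mean(X) = (6 + 8 + 8 + 7 + 4) / 5 = 33/5 = 6.6
  mean(Y) = (2 + 9 + 8 + 4 + 9) / 5 = 32/5 = 6.4
  x̄ = (6.6, 6.4),  deviation x̄ - mu_0 = (6.6, 6.4) - (2, 4) = (4.6, 2.4).

Step 2 — sample covariance matrix, S[i,j] = (1/(n-1)) · Σ_k (x_{k,i} - mean_i) · (x_{k,j} - mean_j), divisor n-1 = 4:
  S[X,X] = ((-0.6)·(-0.6) + (1.4)·(1.4) + (1.4)·(1.4) + (0.4)·(0.4) + (-2.6)·(-2.6)) / 4 = 11.2/4 = 2.8
  S[X,Y] = ((-0.6)·(-4.4) + (1.4)·(2.6) + (1.4)·(1.6) + (0.4)·(-2.4) + (-2.6)·(2.6)) / 4 = 0.8/4 = 0.2
  S[Y,Y] = ((-4.4)·(-4.4) + (2.6)·(2.6) + (1.6)·(1.6) + (-2.4)·(-2.4) + (2.6)·(2.6)) / 4 = 41.2/4 = 10.3
  S = [[2.8, 0.2],
 [0.2, 10.3]].

Step 3 — invert S. det(S) = 2.8·10.3 - (0.2)² = 28.8.
  S^{-1} = (1/det) · [[d, -b], [-b, a]] = [[0.3576, -0.0069],
 [-0.0069, 0.0972]].

Step 4 — quadratic form (x̄ - mu_0)^T · S^{-1} · (x̄ - mu_0):
  S^{-1} · (x̄ - mu_0) = (1.6285, 0.2014),
  (x̄ - mu_0)^T · [...] = (4.6)·(1.6285) + (2.4)·(0.2014) = 7.9743.

Step 5 — scale by n: T² = 5 · 7.9743 = 39.8715.

T² ≈ 39.8715


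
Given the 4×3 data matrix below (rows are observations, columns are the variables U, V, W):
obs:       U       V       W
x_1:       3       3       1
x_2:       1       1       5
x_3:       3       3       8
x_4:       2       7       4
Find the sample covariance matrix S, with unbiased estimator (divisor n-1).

Step 1 — column means:
  mean(U) = (3 + 1 + 3 + 2) / 4 = 9/4 = 2.25
  mean(V) = (3 + 1 + 3 + 7) / 4 = 14/4 = 3.5
  mean(W) = (1 + 5 + 8 + 4) / 4 = 18/4 = 4.5

Step 2 — sample covariance S[i,j] = (1/(n-1)) · Σ_k (x_{k,i} - mean_i) · (x_{k,j} - mean_j), with n-1 = 3.
  S[U,U] = ((0.75)·(0.75) + (-1.25)·(-1.25) + (0.75)·(0.75) + (-0.25)·(-0.25)) / 3 = 2.75/3 = 0.9167
  S[U,V] = ((0.75)·(-0.5) + (-1.25)·(-2.5) + (0.75)·(-0.5) + (-0.25)·(3.5)) / 3 = 1.5/3 = 0.5
  S[U,W] = ((0.75)·(-3.5) + (-1.25)·(0.5) + (0.75)·(3.5) + (-0.25)·(-0.5)) / 3 = -0.5/3 = -0.1667
  S[V,V] = ((-0.5)·(-0.5) + (-2.5)·(-2.5) + (-0.5)·(-0.5) + (3.5)·(3.5)) / 3 = 19/3 = 6.3333
  S[V,W] = ((-0.5)·(-3.5) + (-2.5)·(0.5) + (-0.5)·(3.5) + (3.5)·(-0.5)) / 3 = -3/3 = -1
  S[W,W] = ((-3.5)·(-3.5) + (0.5)·(0.5) + (3.5)·(3.5) + (-0.5)·(-0.5)) / 3 = 25/3 = 8.3333

S is symmetric (S[j,i] = S[i,j]). Assembling:

S = [[0.9167, 0.5, -0.1667],
 [0.5, 6.3333, -1],
 [-0.1667, -1, 8.3333]]


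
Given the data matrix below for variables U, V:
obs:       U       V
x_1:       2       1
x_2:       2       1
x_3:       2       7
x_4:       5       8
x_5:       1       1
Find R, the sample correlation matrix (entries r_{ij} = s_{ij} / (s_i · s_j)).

Step 1 — column means:
  mean(U) = (2 + 2 + 2 + 5 + 1) / 5 = 12/5 = 2.4
  mean(V) = (1 + 1 + 7 + 8 + 1) / 5 = 18/5 = 3.6

Step 2 — sample variances and covariances s[i,j] = (1/(n-1)) · Σ_k (x_{k,i} - mean_i) · (x_{k,j} - mean_j), with n-1 = 4:
  s[U,U] = ((-0.4)·(-0.4) + (-0.4)·(-0.4) + (-0.4)·(-0.4) + (2.6)·(2.6) + (-1.4)·(-1.4)) / 4 = 9.2/4 = 2.3
  s[U,V] = ((-0.4)·(-2.6) + (-0.4)·(-2.6) + (-0.4)·(3.4) + (2.6)·(4.4) + (-1.4)·(-2.6)) / 4 = 15.8/4 = 3.95
  s[V,V] = ((-2.6)·(-2.6) + (-2.6)·(-2.6) + (3.4)·(3.4) + (4.4)·(4.4) + (-2.6)·(-2.6)) / 4 = 51.2/4 = 12.8
  Sample standard deviations s_i = √(s[i,i]):
  s(U) = √(2.3) = 1.5166
  s(V) = √(12.8) = 3.5777

Step 3 — r_{ij} = s_{ij} / (s_i · s_j):
  r[U,U] = 1 (diagonal).
  r[U,V] = 3.95 / (1.5166 · 3.5777) = 3.95 / 5.4259 = 0.728
  r[V,V] = 1 (diagonal).

R is symmetric with unit diagonal. Assembling:

R = [[1, 0.728],
 [0.728, 1]]


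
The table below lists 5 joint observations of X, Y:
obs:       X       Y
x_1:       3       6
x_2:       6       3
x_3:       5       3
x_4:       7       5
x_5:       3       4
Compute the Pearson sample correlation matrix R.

Step 1 — column means:
  mean(X) = (3 + 6 + 5 + 7 + 3) / 5 = 24/5 = 4.8
  mean(Y) = (6 + 3 + 3 + 5 + 4) / 5 = 21/5 = 4.2

Step 2 — sample variances and covariances s[i,j] = (1/(n-1)) · Σ_k (x_{k,i} - mean_i) · (x_{k,j} - mean_j), with n-1 = 4:
  s[X,X] = ((-1.8)·(-1.8) + (1.2)·(1.2) + (0.2)·(0.2) + (2.2)·(2.2) + (-1.8)·(-1.8)) / 4 = 12.8/4 = 3.2
  s[X,Y] = ((-1.8)·(1.8) + (1.2)·(-1.2) + (0.2)·(-1.2) + (2.2)·(0.8) + (-1.8)·(-0.2)) / 4 = -2.8/4 = -0.7
  s[Y,Y] = ((1.8)·(1.8) + (-1.2)·(-1.2) + (-1.2)·(-1.2) + (0.8)·(0.8) + (-0.2)·(-0.2)) / 4 = 6.8/4 = 1.7
  Sample standard deviations s_i = √(s[i,i]):
  s(X) = √(3.2) = 1.7889
  s(Y) = √(1.7) = 1.3038

Step 3 — r_{ij} = s_{ij} / (s_i · s_j):
  r[X,X] = 1 (diagonal).
  r[X,Y] = -0.7 / (1.7889 · 1.3038) = -0.7 / 2.3324 = -0.3001
  r[Y,Y] = 1 (diagonal).

R is symmetric with unit diagonal. Assembling:

R = [[1, -0.3001],
 [-0.3001, 1]]


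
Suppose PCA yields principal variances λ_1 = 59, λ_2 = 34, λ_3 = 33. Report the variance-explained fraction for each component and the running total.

Step 1 — total variance = trace(Sigma) = Σ λ_i = 59 + 34 + 33 = 126.

Step 2 — fraction explained by component i = λ_i / Σ λ:
  PC1: 59/126 = 0.4683
  PC2: 34/126 = 0.2698
  PC3: 33/126 = 0.2619

Step 3 — cumulative fraction after k components = (λ_1 + ... + λ_k) / Σ λ:
  k = 1: 59/126 = 0.4683
  k = 2: (59 + 34)/126 = 93/126 = 0.7381
  k = 3: (59 + 34 + 33)/126 = 126/126 = 1

Summary (fraction, with percent):

explained: PC1 0.4683 (46.83%), PC2 0.2698 (26.98%), PC3 0.2619 (26.19%);  cumulative: 0.4683, 0.7381, 1


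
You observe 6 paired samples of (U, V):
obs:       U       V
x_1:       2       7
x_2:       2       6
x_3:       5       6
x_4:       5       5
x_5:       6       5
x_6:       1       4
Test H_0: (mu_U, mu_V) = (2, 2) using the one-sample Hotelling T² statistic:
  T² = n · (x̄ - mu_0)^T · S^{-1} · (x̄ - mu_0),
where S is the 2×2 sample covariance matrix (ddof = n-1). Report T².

Step 1 — sample mean vector:
  mean(U) = (2 + 2 + 5 + 5 + 6 + 1) / 6 = 21/6 = 3.5
  mean(V) = (7 + 6 + 6 + 5 + 5 + 4) / 6 = 33/6 = 5.5
  x̄ = (3.5, 5.5),  deviation x̄ - mu_0 = (3.5, 5.5) - (2, 2) = (1.5, 3.5).

Step 2 — sample covariance matrix, S[i,j] = (1/(n-1)) · Σ_k (x_{k,i} - mean_i) · (x_{k,j} - mean_j), divisor n-1 = 5:
  S[U,U] = ((-1.5)·(-1.5) + (-1.5)·(-1.5) + (1.5)·(1.5) + (1.5)·(1.5) + (2.5)·(2.5) + (-2.5)·(-2.5)) / 5 = 21.5/5 = 4.3
  S[U,V] = ((-1.5)·(1.5) + (-1.5)·(0.5) + (1.5)·(0.5) + (1.5)·(-0.5) + (2.5)·(-0.5) + (-2.5)·(-1.5)) / 5 = -0.5/5 = -0.1
  S[V,V] = ((1.5)·(1.5) + (0.5)·(0.5) + (0.5)·(0.5) + (-0.5)·(-0.5) + (-0.5)·(-0.5) + (-1.5)·(-1.5)) / 5 = 5.5/5 = 1.1
  S = [[4.3, -0.1],
 [-0.1, 1.1]].

Step 3 — invert S. det(S) = 4.3·1.1 - (-0.1)² = 4.72.
  S^{-1} = (1/det) · [[d, -b], [-b, a]] = [[0.2331, 0.0212],
 [0.0212, 0.911]].

Step 4 — quadratic form (x̄ - mu_0)^T · S^{-1} · (x̄ - mu_0):
  S^{-1} · (x̄ - mu_0) = (0.4237, 3.2203),
  (x̄ - mu_0)^T · [...] = (1.5)·(0.4237) + (3.5)·(3.2203) = 11.9068.

Step 5 — scale by n: T² = 6 · 11.9068 = 71.4407.

T² ≈ 71.4407


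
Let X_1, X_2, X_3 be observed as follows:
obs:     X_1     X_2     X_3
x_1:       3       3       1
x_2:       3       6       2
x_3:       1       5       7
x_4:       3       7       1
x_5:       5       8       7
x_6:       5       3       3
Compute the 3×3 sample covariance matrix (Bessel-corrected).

Step 1 — column means:
  mean(X_1) = (3 + 3 + 1 + 3 + 5 + 5) / 6 = 20/6 = 3.3333
  mean(X_2) = (3 + 6 + 5 + 7 + 8 + 3) / 6 = 32/6 = 5.3333
  mean(X_3) = (1 + 2 + 7 + 1 + 7 + 3) / 6 = 21/6 = 3.5

Step 2 — sample covariance S[i,j] = (1/(n-1)) · Σ_k (x_{k,i} - mean_i) · (x_{k,j} - mean_j), with n-1 = 5.
  S[X_1,X_1] = ((-0.3333)·(-0.3333) + (-0.3333)·(-0.3333) + (-2.3333)·(-2.3333) + (-0.3333)·(-0.3333) + (1.6667)·(1.6667) + (1.6667)·(1.6667)) / 5 = 11.3333/5 = 2.2667
  S[X_1,X_2] = ((-0.3333)·(-2.3333) + (-0.3333)·(0.6667) + (-2.3333)·(-0.3333) + (-0.3333)·(1.6667) + (1.6667)·(2.6667) + (1.6667)·(-2.3333)) / 5 = 1.3333/5 = 0.2667
  S[X_1,X_3] = ((-0.3333)·(-2.5) + (-0.3333)·(-1.5) + (-2.3333)·(3.5) + (-0.3333)·(-2.5) + (1.6667)·(3.5) + (1.6667)·(-0.5)) / 5 = -1/5 = -0.2
  S[X_2,X_2] = ((-2.3333)·(-2.3333) + (0.6667)·(0.6667) + (-0.3333)·(-0.3333) + (1.6667)·(1.6667) + (2.6667)·(2.6667) + (-2.3333)·(-2.3333)) / 5 = 21.3333/5 = 4.2667
  S[X_2,X_3] = ((-2.3333)·(-2.5) + (0.6667)·(-1.5) + (-0.3333)·(3.5) + (1.6667)·(-2.5) + (2.6667)·(3.5) + (-2.3333)·(-0.5)) / 5 = 10/5 = 2
  S[X_3,X_3] = ((-2.5)·(-2.5) + (-1.5)·(-1.5) + (3.5)·(3.5) + (-2.5)·(-2.5) + (3.5)·(3.5) + (-0.5)·(-0.5)) / 5 = 39.5/5 = 7.9

S is symmetric (S[j,i] = S[i,j]). Assembling:

S = [[2.2667, 0.2667, -0.2],
 [0.2667, 4.2667, 2],
 [-0.2, 2, 7.9]]


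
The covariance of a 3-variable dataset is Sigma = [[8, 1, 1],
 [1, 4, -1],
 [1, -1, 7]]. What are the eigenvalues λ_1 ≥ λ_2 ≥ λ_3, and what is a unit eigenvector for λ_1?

Step 1 — characteristic polynomial p(λ) = det(λI - Sigma) = λ³ - tr·λ² + c_1·λ - det, where tr = trace, c_1 = sum of the principal 2×2 minors, det = det(Sigma):
  tr = 8 + 4 + 7 = 19,
  c_1 = (8·4 - (1)²) + (8·7 - (1)²) + (4·7 - (-1)²) = 31 + 55 + 27 = 113,
  det = 8·(4·7 - (-1)²) - (1)·((1)·7 - (-1)·(1)) + (1)·((1)·(-1) - 4·(1)) = 8·(27) - (1)·(8) + (1)·(-5) = 203.
  So p(λ) = λ³ - 19λ² + 113λ - 203.
Step 2 — look for an integer root (rational root theorem: any rational root is an integer divisor of 203). Testing λ = 7:
  p(7) = 343 - 931 + 791 - 203 = 0  ✓
  Dividing out (λ - 7): p(λ) = (λ - 7)(λ² - 12λ + 29).
Step 3 — remaining eigenvalues from the quadratic λ² - 12λ + 29 = 0:
  Δ = 12² - 4·29 = 144 - 116 = 28,  λ = (12 ± √28)/2 = (12 ± 5.2915)/2 ≈ 8.6458 or 3.3542.
  Sorted: λ_1 = 8.6458,  λ_2 = 7,  λ_3 = 3.3542  (check: sum = 19 = tr ✓).

Step 4 — unit eigenvector for λ_1 ≈ 8.6458: v spans the null space of (Sigma - λ_1 I), whose rows are
  r_1 = (-0.6458, 1, 1),  r_2 = (1, -4.6458, -1),  r_3 = (1, -1, -1.6458).
  v is orthogonal to every row, so take v ∝ r_1 × r_2 = ((1)·(-1) - (1)·(-4.6458), (1)·(1) - (-0.6458)·(-1), (-0.6458)·(-4.6458) - (1)·(1)) ≈ (3.6458, 0.3542, 2).
  Let u = (3.6458, 0.3542, 2).
  ||u|| = √((3.6458)² + (0.3542)² + (2)²) = √(17.417) ≈ 4.1734,  v_1 = u/||u|| ≈ (0.8736, 0.0849, 0.4792) (||v_1|| = 1).

λ_1 = 8.6458,  λ_2 = 7,  λ_3 = 3.3542;  v_1 ≈ (0.8736, 0.0849, 0.4792)


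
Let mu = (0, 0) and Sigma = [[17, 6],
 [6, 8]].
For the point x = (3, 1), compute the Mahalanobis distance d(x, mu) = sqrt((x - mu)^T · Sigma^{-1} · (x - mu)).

Step 1 — centre the observation: (x - mu) = (3, 1).

Step 2 — invert Sigma. det(Sigma) = 17·8 - (6)² = 100.
  Sigma^{-1} = (1/det) · [[d, -b], [-b, a]] = [[0.08, -0.06],
 [-0.06, 0.17]].

Step 3 — form the quadratic (x - mu)^T · Sigma^{-1} · (x - mu):
  Sigma^{-1} · (x - mu) = (0.18, -0.01).
  (x - mu)^T · [Sigma^{-1} · (x - mu)] = (3)·(0.18) + (1)·(-0.01) = 0.53.

Step 4 — take square root: d = √(0.53) ≈ 0.728.

d(x, mu) = √(0.53) ≈ 0.728


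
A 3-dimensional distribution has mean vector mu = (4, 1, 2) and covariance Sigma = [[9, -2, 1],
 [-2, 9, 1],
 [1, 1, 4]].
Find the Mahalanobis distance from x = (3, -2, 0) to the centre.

Step 1 — centre the observation: (x - mu) = (-1, -3, -2).

Step 2 — invert Sigma (cofactor / det for 3×3, or solve directly):
  Sigma^{-1} = [[0.1224, 0.0315, -0.0385],
 [0.0315, 0.1224, -0.0385],
 [-0.0385, -0.0385, 0.2692]].

Step 3 — form the quadratic (x - mu)^T · Sigma^{-1} · (x - mu):
  Sigma^{-1} · (x - mu) = (-0.1399, -0.3217, -0.3846).
  (x - mu)^T · [Sigma^{-1} · (x - mu)] = (-1)·(-0.1399) + (-3)·(-0.3217) + (-2)·(-0.3846) = 1.8741.

Step 4 — take square root: d = √(1.8741) ≈ 1.369.

d(x, mu) = √(1.8741) ≈ 1.369


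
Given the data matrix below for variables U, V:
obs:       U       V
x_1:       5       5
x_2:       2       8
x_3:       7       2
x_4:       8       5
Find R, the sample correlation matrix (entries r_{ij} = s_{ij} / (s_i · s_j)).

Step 1 — column means:
  mean(U) = (5 + 2 + 7 + 8) / 4 = 22/4 = 5.5
  mean(V) = (5 + 8 + 2 + 5) / 4 = 20/4 = 5

Step 2 — sample variances and covariances s[i,j] = (1/(n-1)) · Σ_k (x_{k,i} - mean_i) · (x_{k,j} - mean_j), with n-1 = 3:
  s[U,U] = ((-0.5)·(-0.5) + (-3.5)·(-3.5) + (1.5)·(1.5) + (2.5)·(2.5)) / 3 = 21/3 = 7
  s[U,V] = ((-0.5)·(0) + (-3.5)·(3) + (1.5)·(-3) + (2.5)·(0)) / 3 = -15/3 = -5
  s[V,V] = ((0)·(0) + (3)·(3) + (-3)·(-3) + (0)·(0)) / 3 = 18/3 = 6
  Sample standard deviations s_i = √(s[i,i]):
  s(U) = √(7) = 2.6458
  s(V) = √(6) = 2.4495

Step 3 — r_{ij} = s_{ij} / (s_i · s_j):
  r[U,U] = 1 (diagonal).
  r[U,V] = -5 / (2.6458 · 2.4495) = -5 / 6.4807 = -0.7715
  r[V,V] = 1 (diagonal).

R is symmetric with unit diagonal. Assembling:

R = [[1, -0.7715],
 [-0.7715, 1]]


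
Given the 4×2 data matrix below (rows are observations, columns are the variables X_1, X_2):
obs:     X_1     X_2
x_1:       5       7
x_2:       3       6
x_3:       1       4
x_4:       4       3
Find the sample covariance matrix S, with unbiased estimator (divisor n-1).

Step 1 — column means:
  mean(X_1) = (5 + 3 + 1 + 4) / 4 = 13/4 = 3.25
  mean(X_2) = (7 + 6 + 4 + 3) / 4 = 20/4 = 5

Step 2 — sample covariance S[i,j] = (1/(n-1)) · Σ_k (x_{k,i} - mean_i) · (x_{k,j} - mean_j), with n-1 = 3.
  S[X_1,X_1] = ((1.75)·(1.75) + (-0.25)·(-0.25) + (-2.25)·(-2.25) + (0.75)·(0.75)) / 3 = 8.75/3 = 2.9167
  S[X_1,X_2] = ((1.75)·(2) + (-0.25)·(1) + (-2.25)·(-1) + (0.75)·(-2)) / 3 = 4/3 = 1.3333
  S[X_2,X_2] = ((2)·(2) + (1)·(1) + (-1)·(-1) + (-2)·(-2)) / 3 = 10/3 = 3.3333

S is symmetric (S[j,i] = S[i,j]). Assembling:

S = [[2.9167, 1.3333],
 [1.3333, 3.3333]]


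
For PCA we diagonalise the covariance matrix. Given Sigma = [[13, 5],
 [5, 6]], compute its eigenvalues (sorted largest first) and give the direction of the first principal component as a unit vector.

Step 1 — characteristic polynomial of 2×2 Sigma:
  det(Sigma - λI) = λ² - trace · λ + det = 0.
  trace = 13 + 6 = 19, det = 13·6 - (5)² = 53.
Step 2 — discriminant:
  Δ = trace² - 4·det = 361 - 212 = 149.
Step 3 — eigenvalues:
  λ = (trace ± √Δ)/2 = (19 ± 12.2066)/2,
  λ_1 = 15.6033,  λ_2 = 3.3967.

Step 4 — unit eigenvector for λ_1: solve (Sigma - λ_1 I)v = 0. First row:
  (13 - 15.6033)·v_x + (5)·v_y = 0, i.e. (-2.6033)·v_x + (5)·v_y = 0,
  so v ∝ (b, λ_1 - a) = (5, 2.6033) = u.
  ||u|| = √((5)² + (2.6033)²) = √(31.7771) ≈ 5.6371,
  v_1 = u/||u|| ≈ (0.887, 0.4618) (||v_1|| = 1).

λ_1 = 15.6033,  λ_2 = 3.3967;  v_1 ≈ (0.887, 0.4618)


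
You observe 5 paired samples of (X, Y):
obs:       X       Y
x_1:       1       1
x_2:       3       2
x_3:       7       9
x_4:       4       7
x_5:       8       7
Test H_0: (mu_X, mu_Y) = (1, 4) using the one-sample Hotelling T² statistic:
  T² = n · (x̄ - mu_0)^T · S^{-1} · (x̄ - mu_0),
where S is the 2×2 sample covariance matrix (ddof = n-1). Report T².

Step 1 — sample mean vector:
  mean(X) = (1 + 3 + 7 + 4 + 8) / 5 = 23/5 = 4.6
  mean(Y) = (1 + 2 + 9 + 7 + 7) / 5 = 26/5 = 5.2
  x̄ = (4.6, 5.2),  deviation x̄ - mu_0 = (4.6, 5.2) - (1, 4) = (3.6, 1.2).

Step 2 — sample covariance matrix, S[i,j] = (1/(n-1)) · Σ_k (x_{k,i} - mean_i) · (x_{k,j} - mean_j), divisor n-1 = 4:
  S[X,X] = ((-3.6)·(-3.6) + (-1.6)·(-1.6) + (2.4)·(2.4) + (-0.6)·(-0.6) + (3.4)·(3.4)) / 4 = 33.2/4 = 8.3
  S[X,Y] = ((-3.6)·(-4.2) + (-1.6)·(-3.2) + (2.4)·(3.8) + (-0.6)·(1.8) + (3.4)·(1.8)) / 4 = 34.4/4 = 8.6
  S[Y,Y] = ((-4.2)·(-4.2) + (-3.2)·(-3.2) + (3.8)·(3.8) + (1.8)·(1.8) + (1.8)·(1.8)) / 4 = 48.8/4 = 12.2
  S = [[8.3, 8.6],
 [8.6, 12.2]].

Step 3 — invert S. det(S) = 8.3·12.2 - (8.6)² = 27.3.
  S^{-1} = (1/det) · [[d, -b], [-b, a]] = [[0.4469, -0.315],
 [-0.315, 0.304]].

Step 4 — quadratic form (x̄ - mu_0)^T · S^{-1} · (x̄ - mu_0):
  S^{-1} · (x̄ - mu_0) = (1.2308, -0.7692),
  (x̄ - mu_0)^T · [...] = (3.6)·(1.2308) + (1.2)·(-0.7692) = 3.5077.

Step 5 — scale by n: T² = 5 · 3.5077 = 17.5385.

T² ≈ 17.5385


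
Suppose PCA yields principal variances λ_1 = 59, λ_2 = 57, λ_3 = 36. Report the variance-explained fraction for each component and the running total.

Step 1 — total variance = trace(Sigma) = Σ λ_i = 59 + 57 + 36 = 152.

Step 2 — fraction explained by component i = λ_i / Σ λ:
  PC1: 59/152 = 0.3882
  PC2: 57/152 = 0.375
  PC3: 36/152 = 0.2368

Step 3 — cumulative fraction after k components = (λ_1 + ... + λ_k) / Σ λ:
  k = 1: 59/152 = 0.3882
  k = 2: (59 + 57)/152 = 116/152 = 0.7632
  k = 3: (59 + 57 + 36)/152 = 152/152 = 1

Summary (fraction, with percent):

explained: PC1 0.3882 (38.82%), PC2 0.375 (37.5%), PC3 0.2368 (23.68%);  cumulative: 0.3882, 0.7632, 1


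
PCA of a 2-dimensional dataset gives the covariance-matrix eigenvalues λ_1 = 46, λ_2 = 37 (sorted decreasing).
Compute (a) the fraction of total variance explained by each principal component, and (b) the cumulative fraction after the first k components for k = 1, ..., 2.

Step 1 — total variance = trace(Sigma) = Σ λ_i = 46 + 37 = 83.

Step 2 — fraction explained by component i = λ_i / Σ λ:
  PC1: 46/83 = 0.5542
  PC2: 37/83 = 0.4458

Step 3 — cumulative fraction after k components = (λ_1 + ... + λ_k) / Σ λ:
  k = 1: 46/83 = 0.5542
  k = 2: (46 + 37)/83 = 83/83 = 1

Summary (fraction, with percent):

explained: PC1 0.5542 (55.42%), PC2 0.4458 (44.58%);  cumulative: 0.5542, 1


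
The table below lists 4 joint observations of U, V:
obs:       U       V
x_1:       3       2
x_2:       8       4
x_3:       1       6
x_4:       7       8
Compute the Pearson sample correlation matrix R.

Step 1 — column means:
  mean(U) = (3 + 8 + 1 + 7) / 4 = 19/4 = 4.75
  mean(V) = (2 + 4 + 6 + 8) / 4 = 20/4 = 5

Step 2 — sample variances and covariances s[i,j] = (1/(n-1)) · Σ_k (x_{k,i} - mean_i) · (x_{k,j} - mean_j), with n-1 = 3:
  s[U,U] = ((-1.75)·(-1.75) + (3.25)·(3.25) + (-3.75)·(-3.75) + (2.25)·(2.25)) / 3 = 32.75/3 = 10.9167
  s[U,V] = ((-1.75)·(-3) + (3.25)·(-1) + (-3.75)·(1) + (2.25)·(3)) / 3 = 5/3 = 1.6667
  s[V,V] = ((-3)·(-3) + (-1)·(-1) + (1)·(1) + (3)·(3)) / 3 = 20/3 = 6.6667
  Sample standard deviations s_i = √(s[i,i]):
  s(U) = √(10.9167) = 3.304
  s(V) = √(6.6667) = 2.582

Step 3 — r_{ij} = s_{ij} / (s_i · s_j):
  r[U,U] = 1 (diagonal).
  r[U,V] = 1.6667 / (3.304 · 2.582) = 1.6667 / 8.531 = 0.1954
  r[V,V] = 1 (diagonal).

R is symmetric with unit diagonal. Assembling:

R = [[1, 0.1954],
 [0.1954, 1]]


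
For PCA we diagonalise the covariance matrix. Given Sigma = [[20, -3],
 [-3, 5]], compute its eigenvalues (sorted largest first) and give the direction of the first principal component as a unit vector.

Step 1 — characteristic polynomial of 2×2 Sigma:
  det(Sigma - λI) = λ² - trace · λ + det = 0.
  trace = 20 + 5 = 25, det = 20·5 - (-3)² = 91.
Step 2 — discriminant:
  Δ = trace² - 4·det = 625 - 364 = 261.
Step 3 — eigenvalues:
  λ = (trace ± √Δ)/2 = (25 ± 16.1555)/2,
  λ_1 = 20.5777,  λ_2 = 4.4223.

Step 4 — unit eigenvector for λ_1: solve (Sigma - λ_1 I)v = 0. First row:
  (20 - 20.5777)·v_x + (-3)·v_y = 0, i.e. (-0.5777)·v_x + (-3)·v_y = 0,
  so v ∝ (b, λ_1 - a) = (-3, 0.5777); multiply by -1 so the first entry is positive: u = (3, -0.5777).
  ||u|| = √((3)² + (-0.5777)²) = √(9.3338) ≈ 3.0551,
  v_1 = u/||u|| ≈ (0.982, -0.1891) (||v_1|| = 1).

λ_1 = 20.5777,  λ_2 = 4.4223;  v_1 ≈ (0.982, -0.1891)


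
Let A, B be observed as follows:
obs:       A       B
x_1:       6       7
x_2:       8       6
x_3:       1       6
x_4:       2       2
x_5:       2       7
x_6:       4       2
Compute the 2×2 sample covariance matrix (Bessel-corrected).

Step 1 — column means:
  mean(A) = (6 + 8 + 1 + 2 + 2 + 4) / 6 = 23/6 = 3.8333
  mean(B) = (7 + 6 + 6 + 2 + 7 + 2) / 6 = 30/6 = 5

Step 2 — sample covariance S[i,j] = (1/(n-1)) · Σ_k (x_{k,i} - mean_i) · (x_{k,j} - mean_j), with n-1 = 5.
  S[A,A] = ((2.1667)·(2.1667) + (4.1667)·(4.1667) + (-2.8333)·(-2.8333) + (-1.8333)·(-1.8333) + (-1.8333)·(-1.8333) + (0.1667)·(0.1667)) / 5 = 36.8333/5 = 7.3667
  S[A,B] = ((2.1667)·(2) + (4.1667)·(1) + (-2.8333)·(1) + (-1.8333)·(-3) + (-1.8333)·(2) + (0.1667)·(-3)) / 5 = 7/5 = 1.4
  S[B,B] = ((2)·(2) + (1)·(1) + (1)·(1) + (-3)·(-3) + (2)·(2) + (-3)·(-3)) / 5 = 28/5 = 5.6

S is symmetric (S[j,i] = S[i,j]). Assembling:

S = [[7.3667, 1.4],
 [1.4, 5.6]]


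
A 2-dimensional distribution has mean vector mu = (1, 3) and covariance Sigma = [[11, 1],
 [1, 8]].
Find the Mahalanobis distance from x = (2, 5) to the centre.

Step 1 — centre the observation: (x - mu) = (1, 2).

Step 2 — invert Sigma. det(Sigma) = 11·8 - (1)² = 87.
  Sigma^{-1} = (1/det) · [[d, -b], [-b, a]] = [[0.092, -0.0115],
 [-0.0115, 0.1264]].

Step 3 — form the quadratic (x - mu)^T · Sigma^{-1} · (x - mu):
  Sigma^{-1} · (x - mu) = (0.069, 0.2414).
  (x - mu)^T · [Sigma^{-1} · (x - mu)] = (1)·(0.069) + (2)·(0.2414) = 0.5517.

Step 4 — take square root: d = √(0.5517) ≈ 0.7428.

d(x, mu) = √(0.5517) ≈ 0.7428


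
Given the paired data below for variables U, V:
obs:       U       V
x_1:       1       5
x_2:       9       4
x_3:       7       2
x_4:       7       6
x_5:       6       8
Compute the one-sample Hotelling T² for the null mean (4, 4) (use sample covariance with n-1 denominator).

Step 1 — sample mean vector:
  mean(U) = (1 + 9 + 7 + 7 + 6) / 5 = 30/5 = 6
  mean(V) = (5 + 4 + 2 + 6 + 8) / 5 = 25/5 = 5
  x̄ = (6, 5),  deviation x̄ - mu_0 = (6, 5) - (4, 4) = (2, 1).

Step 2 — sample covariance matrix, S[i,j] = (1/(n-1)) · Σ_k (x_{k,i} - mean_i) · (x_{k,j} - mean_j), divisor n-1 = 4:
  S[U,U] = ((-5)·(-5) + (3)·(3) + (1)·(1) + (1)·(1) + (0)·(0)) / 4 = 36/4 = 9
  S[U,V] = ((-5)·(0) + (3)·(-1) + (1)·(-3) + (1)·(1) + (0)·(3)) / 4 = -5/4 = -1.25
  S[V,V] = ((0)·(0) + (-1)·(-1) + (-3)·(-3) + (1)·(1) + (3)·(3)) / 4 = 20/4 = 5
  S = [[9, -1.25],
 [-1.25, 5]].

Step 3 — invert S. det(S) = 9·5 - (-1.25)² = 43.4375.
  S^{-1} = (1/det) · [[d, -b], [-b, a]] = [[0.1151, 0.0288],
 [0.0288, 0.2072]].

Step 4 — quadratic form (x̄ - mu_0)^T · S^{-1} · (x̄ - mu_0):
  S^{-1} · (x̄ - mu_0) = (0.259, 0.2647),
  (x̄ - mu_0)^T · [...] = (2)·(0.259) + (1)·(0.2647) = 0.7827.

Step 5 — scale by n: T² = 5 · 0.7827 = 3.9137.

T² ≈ 3.9137


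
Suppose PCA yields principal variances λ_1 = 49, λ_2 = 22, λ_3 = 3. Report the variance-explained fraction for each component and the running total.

Step 1 — total variance = trace(Sigma) = Σ λ_i = 49 + 22 + 3 = 74.

Step 2 — fraction explained by component i = λ_i / Σ λ:
  PC1: 49/74 = 0.6622
  PC2: 22/74 = 0.2973
  PC3: 3/74 = 0.0405

Step 3 — cumulative fraction after k components = (λ_1 + ... + λ_k) / Σ λ:
  k = 1: 49/74 = 0.6622
  k = 2: (49 + 22)/74 = 71/74 = 0.9595
  k = 3: (49 + 22 + 3)/74 = 74/74 = 1

Summary (fraction, with percent):

explained: PC1 0.6622 (66.22%), PC2 0.2973 (29.73%), PC3 0.0405 (4.05%);  cumulative: 0.6622, 0.9595, 1


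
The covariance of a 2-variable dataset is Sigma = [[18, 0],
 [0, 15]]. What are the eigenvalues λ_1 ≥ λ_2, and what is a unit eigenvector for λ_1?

Step 1 — characteristic polynomial of 2×2 Sigma:
  det(Sigma - λI) = λ² - trace · λ + det = 0.
  trace = 18 + 15 = 33, det = 18·15 - (0)² = 270.
Step 2 — discriminant:
  Δ = trace² - 4·det = 1089 - 1080 = 9.
Step 3 — eigenvalues:
  λ = (trace ± √Δ)/2 = (33 ± 3)/2,
  λ_1 = 18,  λ_2 = 15.

Step 4 — unit eigenvector for λ_1: Sigma is diagonal, so its eigenvectors are the coordinate axes. λ_1 = 18 is the diagonal entry on the first coordinate axis, hence
  v_1 = (1, 0) (||v_1|| = 1).

λ_1 = 18,  λ_2 = 15;  v_1 ≈ (1, 0)


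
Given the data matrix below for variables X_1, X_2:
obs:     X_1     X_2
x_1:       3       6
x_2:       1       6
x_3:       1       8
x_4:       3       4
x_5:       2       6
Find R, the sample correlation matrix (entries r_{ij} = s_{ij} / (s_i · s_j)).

Step 1 — column means:
  mean(X_1) = (3 + 1 + 1 + 3 + 2) / 5 = 10/5 = 2
  mean(X_2) = (6 + 6 + 8 + 4 + 6) / 5 = 30/5 = 6

Step 2 — sample variances and covariances s[i,j] = (1/(n-1)) · Σ_k (x_{k,i} - mean_i) · (x_{k,j} - mean_j), with n-1 = 4:
  s[X_1,X_1] = ((1)·(1) + (-1)·(-1) + (-1)·(-1) + (1)·(1) + (0)·(0)) / 4 = 4/4 = 1
  s[X_1,X_2] = ((1)·(0) + (-1)·(0) + (-1)·(2) + (1)·(-2) + (0)·(0)) / 4 = -4/4 = -1
  s[X_2,X_2] = ((0)·(0) + (0)·(0) + (2)·(2) + (-2)·(-2) + (0)·(0)) / 4 = 8/4 = 2
  Sample standard deviations s_i = √(s[i,i]):
  s(X_1) = √(1) = 1
  s(X_2) = √(2) = 1.4142

Step 3 — r_{ij} = s_{ij} / (s_i · s_j):
  r[X_1,X_1] = 1 (diagonal).
  r[X_1,X_2] = -1 / (1 · 1.4142) = -1 / 1.4142 = -0.7071
  r[X_2,X_2] = 1 (diagonal).

R is symmetric with unit diagonal. Assembling:

R = [[1, -0.7071],
 [-0.7071, 1]]


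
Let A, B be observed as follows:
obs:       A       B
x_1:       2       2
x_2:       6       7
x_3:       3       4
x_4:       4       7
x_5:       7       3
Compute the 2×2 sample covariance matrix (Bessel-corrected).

Step 1 — column means:
  mean(A) = (2 + 6 + 3 + 4 + 7) / 5 = 22/5 = 4.4
  mean(B) = (2 + 7 + 4 + 7 + 3) / 5 = 23/5 = 4.6

Step 2 — sample covariance S[i,j] = (1/(n-1)) · Σ_k (x_{k,i} - mean_i) · (x_{k,j} - mean_j), with n-1 = 4.
  S[A,A] = ((-2.4)·(-2.4) + (1.6)·(1.6) + (-1.4)·(-1.4) + (-0.4)·(-0.4) + (2.6)·(2.6)) / 4 = 17.2/4 = 4.3
  S[A,B] = ((-2.4)·(-2.6) + (1.6)·(2.4) + (-1.4)·(-0.6) + (-0.4)·(2.4) + (2.6)·(-1.6)) / 4 = 5.8/4 = 1.45
  S[B,B] = ((-2.6)·(-2.6) + (2.4)·(2.4) + (-0.6)·(-0.6) + (2.4)·(2.4) + (-1.6)·(-1.6)) / 4 = 21.2/4 = 5.3

S is symmetric (S[j,i] = S[i,j]). Assembling:

S = [[4.3, 1.45],
 [1.45, 5.3]]


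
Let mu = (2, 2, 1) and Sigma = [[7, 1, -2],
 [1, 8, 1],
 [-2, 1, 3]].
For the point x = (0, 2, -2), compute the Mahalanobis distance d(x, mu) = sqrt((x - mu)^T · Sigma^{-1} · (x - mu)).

Step 1 — centre the observation: (x - mu) = (-2, 0, -3).

Step 2 — invert Sigma (cofactor / det for 3×3, or solve directly):
  Sigma^{-1} = [[0.1885, -0.041, 0.1393],
 [-0.041, 0.1393, -0.0738],
 [0.1393, -0.0738, 0.4508]].

Step 3 — form the quadratic (x - mu)^T · Sigma^{-1} · (x - mu):
  Sigma^{-1} · (x - mu) = (-0.7951, 0.3033, -1.6311).
  (x - mu)^T · [Sigma^{-1} · (x - mu)] = (-2)·(-0.7951) + (0)·(0.3033) + (-3)·(-1.6311) = 6.4836.

Step 4 — take square root: d = √(6.4836) ≈ 2.5463.

d(x, mu) = √(6.4836) ≈ 2.5463


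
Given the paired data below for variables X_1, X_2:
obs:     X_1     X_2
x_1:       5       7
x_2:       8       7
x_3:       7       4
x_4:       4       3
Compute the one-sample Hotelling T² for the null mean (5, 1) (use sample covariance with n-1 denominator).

Step 1 — sample mean vector:
  mean(X_1) = (5 + 8 + 7 + 4) / 4 = 24/4 = 6
  mean(X_2) = (7 + 7 + 4 + 3) / 4 = 21/4 = 5.25
  x̄ = (6, 5.25),  deviation x̄ - mu_0 = (6, 5.25) - (5, 1) = (1, 4.25).

Step 2 — sample covariance matrix, S[i,j] = (1/(n-1)) · Σ_k (x_{k,i} - mean_i) · (x_{k,j} - mean_j), divisor n-1 = 3:
  S[X_1,X_1] = ((-1)·(-1) + (2)·(2) + (1)·(1) + (-2)·(-2)) / 3 = 10/3 = 3.3333
  S[X_1,X_2] = ((-1)·(1.75) + (2)·(1.75) + (1)·(-1.25) + (-2)·(-2.25)) / 3 = 5/3 = 1.6667
  S[X_2,X_2] = ((1.75)·(1.75) + (1.75)·(1.75) + (-1.25)·(-1.25) + (-2.25)·(-2.25)) / 3 = 12.75/3 = 4.25
  S = [[3.3333, 1.6667],
 [1.6667, 4.25]].

Step 3 — invert S. det(S) = 3.3333·4.25 - (1.6667)² = 11.3889.
  S^{-1} = (1/det) · [[d, -b], [-b, a]] = [[0.3732, -0.1463],
 [-0.1463, 0.2927]].

Step 4 — quadratic form (x̄ - mu_0)^T · S^{-1} · (x̄ - mu_0):
  S^{-1} · (x̄ - mu_0) = (-0.2488, 1.0976),
  (x̄ - mu_0)^T · [...] = (1)·(-0.2488) + (4.25)·(1.0976) = 4.4159.

Step 5 — scale by n: T² = 4 · 4.4159 = 17.6634.

T² ≈ 17.6634


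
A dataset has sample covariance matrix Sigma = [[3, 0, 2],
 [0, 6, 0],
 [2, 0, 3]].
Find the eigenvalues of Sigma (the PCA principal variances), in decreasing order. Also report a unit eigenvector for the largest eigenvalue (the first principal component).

Step 1 — characteristic polynomial p(λ) = det(λI - Sigma) = λ³ - tr·λ² + c_1·λ - det, where tr = trace, c_1 = sum of the principal 2×2 minors, det = det(Sigma):
  tr = 3 + 6 + 3 = 12,
  c_1 = (3·6 - (0)²) + (3·3 - (2)²) + (6·3 - (0)²) = 18 + 5 + 18 = 41,
  det = 3·(6·3 - (0)²) - (0)·((0)·3 - (0)·(2)) + (2)·((0)·(0) - 6·(2)) = 3·(18) - (0)·(0) + (2)·(-12) = 30.
  So p(λ) = λ³ - 12λ² + 41λ - 30.
Step 2 — look for an integer root (rational root theorem: any rational root is an integer divisor of 30). Testing λ = 1:
  p(1) = 1 - 12 + 41 - 30 = 0  ✓
  Dividing out (λ - 1): p(λ) = (λ - 1)(λ² - 11λ + 30).
Step 3 — remaining eigenvalues from the quadratic λ² - 11λ + 30 = 0:
  Δ = 11² - 4·30 = 121 - 120 = 1,  λ = (11 ± √1)/2 = (11 ± 1)/2 = 6 or 5.
  Sorted: λ_1 = 6,  λ_2 = 5,  λ_3 = 1  (check: sum = 12 = tr ✓).

Step 4 — unit eigenvector for λ_1 = 6: v spans the null space of (Sigma - λ_1 I), whose rows are
  r_1 = (-3, 0, 2),  r_2 = (0, 0, 0),  r_3 = (2, 0, -3).
  v is orthogonal to every row, so take v ∝ r_1 × r_3 = ((0)·(-3) - (2)·(0), (2)·(2) - (-3)·(-3), (-3)·(0) - (0)·(2)) = (0, -5, 0).
  Rescale (divide by 5; multiply by -1 so the first nonzero entry is positive): u = (0, 1, 0).
  ||u|| = √((0)² + (1)² + (0)²) = √(1) = 1,  v_1 = u/||u|| ≈ (0, 1, 0) (||v_1|| = 1).

λ_1 = 6,  λ_2 = 5,  λ_3 = 1;  v_1 ≈ (0, 1, 0)


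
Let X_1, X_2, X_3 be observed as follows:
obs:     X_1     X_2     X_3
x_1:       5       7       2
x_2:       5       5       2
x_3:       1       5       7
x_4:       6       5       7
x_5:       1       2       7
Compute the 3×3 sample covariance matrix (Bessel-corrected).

Step 1 — column means:
  mean(X_1) = (5 + 5 + 1 + 6 + 1) / 5 = 18/5 = 3.6
  mean(X_2) = (7 + 5 + 5 + 5 + 2) / 5 = 24/5 = 4.8
  mean(X_3) = (2 + 2 + 7 + 7 + 7) / 5 = 25/5 = 5

Step 2 — sample covariance S[i,j] = (1/(n-1)) · Σ_k (x_{k,i} - mean_i) · (x_{k,j} - mean_j), with n-1 = 4.
  S[X_1,X_1] = ((1.4)·(1.4) + (1.4)·(1.4) + (-2.6)·(-2.6) + (2.4)·(2.4) + (-2.6)·(-2.6)) / 4 = 23.2/4 = 5.8
  S[X_1,X_2] = ((1.4)·(2.2) + (1.4)·(0.2) + (-2.6)·(0.2) + (2.4)·(0.2) + (-2.6)·(-2.8)) / 4 = 10.6/4 = 2.65
  S[X_1,X_3] = ((1.4)·(-3) + (1.4)·(-3) + (-2.6)·(2) + (2.4)·(2) + (-2.6)·(2)) / 4 = -14/4 = -3.5
  S[X_2,X_2] = ((2.2)·(2.2) + (0.2)·(0.2) + (0.2)·(0.2) + (0.2)·(0.2) + (-2.8)·(-2.8)) / 4 = 12.8/4 = 3.2
  S[X_2,X_3] = ((2.2)·(-3) + (0.2)·(-3) + (0.2)·(2) + (0.2)·(2) + (-2.8)·(2)) / 4 = -12/4 = -3
  S[X_3,X_3] = ((-3)·(-3) + (-3)·(-3) + (2)·(2) + (2)·(2) + (2)·(2)) / 4 = 30/4 = 7.5

S is symmetric (S[j,i] = S[i,j]). Assembling:

S = [[5.8, 2.65, -3.5],
 [2.65, 3.2, -3],
 [-3.5, -3, 7.5]]


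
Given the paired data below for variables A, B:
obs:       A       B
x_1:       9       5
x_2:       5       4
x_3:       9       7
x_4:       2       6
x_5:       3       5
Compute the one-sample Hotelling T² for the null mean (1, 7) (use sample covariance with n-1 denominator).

Step 1 — sample mean vector:
  mean(A) = (9 + 5 + 9 + 2 + 3) / 5 = 28/5 = 5.6
  mean(B) = (5 + 4 + 7 + 6 + 5) / 5 = 27/5 = 5.4
  x̄ = (5.6, 5.4),  deviation x̄ - mu_0 = (5.6, 5.4) - (1, 7) = (4.6, -1.6).

Step 2 — sample covariance matrix, S[i,j] = (1/(n-1)) · Σ_k (x_{k,i} - mean_i) · (x_{k,j} - mean_j), divisor n-1 = 4:
  S[A,A] = ((3.4)·(3.4) + (-0.6)·(-0.6) + (3.4)·(3.4) + (-3.6)·(-3.6) + (-2.6)·(-2.6)) / 4 = 43.2/4 = 10.8
  S[A,B] = ((3.4)·(-0.4) + (-0.6)·(-1.4) + (3.4)·(1.6) + (-3.6)·(0.6) + (-2.6)·(-0.4)) / 4 = 3.8/4 = 0.95
  S[B,B] = ((-0.4)·(-0.4) + (-1.4)·(-1.4) + (1.6)·(1.6) + (0.6)·(0.6) + (-0.4)·(-0.4)) / 4 = 5.2/4 = 1.3
  S = [[10.8, 0.95],
 [0.95, 1.3]].

Step 3 — invert S. det(S) = 10.8·1.3 - (0.95)² = 13.1375.
  S^{-1} = (1/det) · [[d, -b], [-b, a]] = [[0.099, -0.0723],
 [-0.0723, 0.8221]].

Step 4 — quadratic form (x̄ - mu_0)^T · S^{-1} · (x̄ - mu_0):
  S^{-1} · (x̄ - mu_0) = (0.5709, -1.648),
  (x̄ - mu_0)^T · [...] = (4.6)·(0.5709) + (-1.6)·(-1.648) = 5.2628.

Step 5 — scale by n: T² = 5 · 5.2628 = 26.314.

T² ≈ 26.314


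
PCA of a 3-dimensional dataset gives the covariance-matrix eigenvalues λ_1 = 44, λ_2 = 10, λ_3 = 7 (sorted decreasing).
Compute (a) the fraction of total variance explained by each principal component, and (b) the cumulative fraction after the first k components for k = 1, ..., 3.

Step 1 — total variance = trace(Sigma) = Σ λ_i = 44 + 10 + 7 = 61.

Step 2 — fraction explained by component i = λ_i / Σ λ:
  PC1: 44/61 = 0.7213
  PC2: 10/61 = 0.1639
  PC3: 7/61 = 0.1148

Step 3 — cumulative fraction after k components = (λ_1 + ... + λ_k) / Σ λ:
  k = 1: 44/61 = 0.7213
  k = 2: (44 + 10)/61 = 54/61 = 0.8852
  k = 3: (44 + 10 + 7)/61 = 61/61 = 1

Summary (fraction, with percent):

explained: PC1 0.7213 (72.13%), PC2 0.1639 (16.39%), PC3 0.1148 (11.48%);  cumulative: 0.7213, 0.8852, 1


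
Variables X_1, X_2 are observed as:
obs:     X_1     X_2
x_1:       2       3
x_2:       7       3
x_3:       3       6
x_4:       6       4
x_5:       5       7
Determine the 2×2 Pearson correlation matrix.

Step 1 — column means:
  mean(X_1) = (2 + 7 + 3 + 6 + 5) / 5 = 23/5 = 4.6
  mean(X_2) = (3 + 3 + 6 + 4 + 7) / 5 = 23/5 = 4.6

Step 2 — sample variances and covariances s[i,j] = (1/(n-1)) · Σ_k (x_{k,i} - mean_i) · (x_{k,j} - mean_j), with n-1 = 4:
  s[X_1,X_1] = ((-2.6)·(-2.6) + (2.4)·(2.4) + (-1.6)·(-1.6) + (1.4)·(1.4) + (0.4)·(0.4)) / 4 = 17.2/4 = 4.3
  s[X_1,X_2] = ((-2.6)·(-1.6) + (2.4)·(-1.6) + (-1.6)·(1.4) + (1.4)·(-0.6) + (0.4)·(2.4)) / 4 = -1.8/4 = -0.45
  s[X_2,X_2] = ((-1.6)·(-1.6) + (-1.6)·(-1.6) + (1.4)·(1.4) + (-0.6)·(-0.6) + (2.4)·(2.4)) / 4 = 13.2/4 = 3.3
  Sample standard deviations s_i = √(s[i,i]):
  s(X_1) = √(4.3) = 2.0736
  s(X_2) = √(3.3) = 1.8166

Step 3 — r_{ij} = s_{ij} / (s_i · s_j):
  r[X_1,X_1] = 1 (diagonal).
  r[X_1,X_2] = -0.45 / (2.0736 · 1.8166) = -0.45 / 3.767 = -0.1195
  r[X_2,X_2] = 1 (diagonal).

R is symmetric with unit diagonal. Assembling:

R = [[1, -0.1195],
 [-0.1195, 1]]


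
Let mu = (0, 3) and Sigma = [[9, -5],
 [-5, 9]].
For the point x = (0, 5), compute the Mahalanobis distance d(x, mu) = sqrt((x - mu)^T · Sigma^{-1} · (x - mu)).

Step 1 — centre the observation: (x - mu) = (0, 2).

Step 2 — invert Sigma. det(Sigma) = 9·9 - (-5)² = 56.
  Sigma^{-1} = (1/det) · [[d, -b], [-b, a]] = [[0.1607, 0.0893],
 [0.0893, 0.1607]].

Step 3 — form the quadratic (x - mu)^T · Sigma^{-1} · (x - mu):
  Sigma^{-1} · (x - mu) = (0.1786, 0.3214).
  (x - mu)^T · [Sigma^{-1} · (x - mu)] = (0)·(0.1786) + (2)·(0.3214) = 0.6429.

Step 4 — take square root: d = √(0.6429) ≈ 0.8018.

d(x, mu) = √(0.6429) ≈ 0.8018


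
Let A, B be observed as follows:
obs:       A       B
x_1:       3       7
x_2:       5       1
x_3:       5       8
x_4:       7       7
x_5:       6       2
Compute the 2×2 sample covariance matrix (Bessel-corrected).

Step 1 — column means:
  mean(A) = (3 + 5 + 5 + 7 + 6) / 5 = 26/5 = 5.2
  mean(B) = (7 + 1 + 8 + 7 + 2) / 5 = 25/5 = 5

Step 2 — sample covariance S[i,j] = (1/(n-1)) · Σ_k (x_{k,i} - mean_i) · (x_{k,j} - mean_j), with n-1 = 4.
  S[A,A] = ((-2.2)·(-2.2) + (-0.2)·(-0.2) + (-0.2)·(-0.2) + (1.8)·(1.8) + (0.8)·(0.8)) / 4 = 8.8/4 = 2.2
  S[A,B] = ((-2.2)·(2) + (-0.2)·(-4) + (-0.2)·(3) + (1.8)·(2) + (0.8)·(-3)) / 4 = -3/4 = -0.75
  S[B,B] = ((2)·(2) + (-4)·(-4) + (3)·(3) + (2)·(2) + (-3)·(-3)) / 4 = 42/4 = 10.5

S is symmetric (S[j,i] = S[i,j]). Assembling:

S = [[2.2, -0.75],
 [-0.75, 10.5]]


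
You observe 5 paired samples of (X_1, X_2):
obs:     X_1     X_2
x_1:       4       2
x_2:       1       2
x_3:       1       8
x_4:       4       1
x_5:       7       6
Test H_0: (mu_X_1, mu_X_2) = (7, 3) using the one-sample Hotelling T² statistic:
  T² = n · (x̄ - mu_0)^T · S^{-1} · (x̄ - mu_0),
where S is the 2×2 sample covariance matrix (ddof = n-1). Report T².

Step 1 — sample mean vector:
  mean(X_1) = (4 + 1 + 1 + 4 + 7) / 5 = 17/5 = 3.4
  mean(X_2) = (2 + 2 + 8 + 1 + 6) / 5 = 19/5 = 3.8
  x̄ = (3.4, 3.8),  deviation x̄ - mu_0 = (3.4, 3.8) - (7, 3) = (-3.6, 0.8).

Step 2 — sample covariance matrix, S[i,j] = (1/(n-1)) · Σ_k (x_{k,i} - mean_i) · (x_{k,j} - mean_j), divisor n-1 = 4:
  S[X_1,X_1] = ((0.6)·(0.6) + (-2.4)·(-2.4) + (-2.4)·(-2.4) + (0.6)·(0.6) + (3.6)·(3.6)) / 4 = 25.2/4 = 6.3
  S[X_1,X_2] = ((0.6)·(-1.8) + (-2.4)·(-1.8) + (-2.4)·(4.2) + (0.6)·(-2.8) + (3.6)·(2.2)) / 4 = -0.6/4 = -0.15
  S[X_2,X_2] = ((-1.8)·(-1.8) + (-1.8)·(-1.8) + (4.2)·(4.2) + (-2.8)·(-2.8) + (2.2)·(2.2)) / 4 = 36.8/4 = 9.2
  S = [[6.3, -0.15],
 [-0.15, 9.2]].

Step 3 — invert S. det(S) = 6.3·9.2 - (-0.15)² = 57.9375.
  S^{-1} = (1/det) · [[d, -b], [-b, a]] = [[0.1588, 0.0026],
 [0.0026, 0.1087]].

Step 4 — quadratic form (x̄ - mu_0)^T · S^{-1} · (x̄ - mu_0):
  S^{-1} · (x̄ - mu_0) = (-0.5696, 0.0777),
  (x̄ - mu_0)^T · [...] = (-3.6)·(-0.5696) + (0.8)·(0.0777) = 2.1126.

Step 5 — scale by n: T² = 5 · 2.1126 = 10.5631.

T² ≈ 10.5631


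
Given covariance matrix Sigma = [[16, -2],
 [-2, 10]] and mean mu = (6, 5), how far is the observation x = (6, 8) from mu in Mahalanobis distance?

Step 1 — centre the observation: (x - mu) = (0, 3).

Step 2 — invert Sigma. det(Sigma) = 16·10 - (-2)² = 156.
  Sigma^{-1} = (1/det) · [[d, -b], [-b, a]] = [[0.0641, 0.0128],
 [0.0128, 0.1026]].

Step 3 — form the quadratic (x - mu)^T · Sigma^{-1} · (x - mu):
  Sigma^{-1} · (x - mu) = (0.0385, 0.3077).
  (x - mu)^T · [Sigma^{-1} · (x - mu)] = (0)·(0.0385) + (3)·(0.3077) = 0.9231.

Step 4 — take square root: d = √(0.9231) ≈ 0.9608.

d(x, mu) = √(0.9231) ≈ 0.9608


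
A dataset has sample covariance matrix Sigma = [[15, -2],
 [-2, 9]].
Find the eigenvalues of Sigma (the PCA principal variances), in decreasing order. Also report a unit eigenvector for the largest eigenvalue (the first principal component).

Step 1 — characteristic polynomial of 2×2 Sigma:
  det(Sigma - λI) = λ² - trace · λ + det = 0.
  trace = 15 + 9 = 24, det = 15·9 - (-2)² = 131.
Step 2 — discriminant:
  Δ = trace² - 4·det = 576 - 524 = 52.
Step 3 — eigenvalues:
  λ = (trace ± √Δ)/2 = (24 ± 7.2111)/2,
  λ_1 = 15.6056,  λ_2 = 8.3944.

Step 4 — unit eigenvector for λ_1: solve (Sigma - λ_1 I)v = 0. First row:
  (15 - 15.6056)·v_x + (-2)·v_y = 0, i.e. (-0.6056)·v_x + (-2)·v_y = 0,
  so v ∝ (b, λ_1 - a) = (-2, 0.6056); multiply by -1 so the first entry is positive: u = (2, -0.6056).
  ||u|| = √((2)² + (-0.6056)²) = √(4.3667) ≈ 2.0897,
  v_1 = u/||u|| ≈ (0.9571, -0.2898) (||v_1|| = 1).

λ_1 = 15.6056,  λ_2 = 8.3944;  v_1 ≈ (0.9571, -0.2898)


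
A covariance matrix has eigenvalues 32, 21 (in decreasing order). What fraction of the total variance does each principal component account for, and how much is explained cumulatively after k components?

Step 1 — total variance = trace(Sigma) = Σ λ_i = 32 + 21 = 53.

Step 2 — fraction explained by component i = λ_i / Σ λ:
  PC1: 32/53 = 0.6038
  PC2: 21/53 = 0.3962

Step 3 — cumulative fraction after k components = (λ_1 + ... + λ_k) / Σ λ:
  k = 1: 32/53 = 0.6038
  k = 2: (32 + 21)/53 = 53/53 = 1

Summary (fraction, with percent):

explained: PC1 0.6038 (60.38%), PC2 0.3962 (39.62%);  cumulative: 0.6038, 1
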